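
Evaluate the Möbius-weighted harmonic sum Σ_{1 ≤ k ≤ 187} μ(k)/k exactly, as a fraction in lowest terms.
Σ μ(k)/k = -27041902300620416603296223594221152327628829604011718275600551594065857/5397346292805549782720214077673687806275517530364350655459511599582614290

Values of μ(k) for 1 ≤ k ≤ 187: μ(1) = 1, μ(2) = -1, μ(3) = -1, μ(5) = -1, μ(6) = 1, μ(7) = -1, μ(10) = 1, μ(11) = -1, μ(13) = -1, μ(14) = 1, μ(15) = 1, μ(17) = -1, μ(19) = -1, μ(21) = 1, μ(22) = 1, μ(23) = -1, μ(26) = 1, μ(29) = -1, μ(30) = -1, μ(31) = -1, μ(33) = 1, μ(34) = 1, μ(35) = 1, μ(37) = -1, μ(38) = 1, μ(39) = 1, μ(41) = -1, μ(42) = -1, μ(43) = -1, μ(46) = 1, μ(47) = -1, μ(51) = 1, μ(53) = -1, μ(55) = 1, μ(57) = 1, μ(58) = 1, μ(59) = -1, μ(61) = -1, μ(62) = 1, μ(65) = 1, μ(66) = -1, μ(67) = -1, μ(69) = 1, μ(70) = -1, μ(71) = -1, μ(73) = -1, μ(74) = 1, μ(77) = 1, μ(78) = -1, μ(79) = -1, μ(82) = 1, μ(83) = -1, μ(85) = 1, μ(86) = 1, μ(87) = 1, μ(89) = -1, μ(91) = 1, μ(93) = 1, μ(94) = 1, μ(95) = 1, μ(97) = -1, μ(101) = -1, μ(102) = -1, μ(103) = -1, μ(105) = -1, μ(106) = 1, μ(107) = -1, μ(109) = -1, μ(110) = -1, μ(111) = 1, μ(113) = -1, μ(114) = -1, μ(115) = 1, μ(118) = 1, μ(119) = 1, μ(122) = 1, μ(123) = 1, μ(127) = -1, μ(129) = 1, μ(130) = -1, μ(131) = -1, μ(133) = 1, μ(134) = 1, μ(137) = -1, μ(138) = -1, μ(139) = -1, μ(141) = 1, μ(142) = 1, μ(143) = 1, μ(145) = 1, μ(146) = 1, μ(149) = -1, μ(151) = -1, μ(154) = -1, μ(155) = 1, μ(157) = -1, μ(158) = 1, μ(159) = 1, μ(161) = 1, μ(163) = -1, μ(165) = -1, μ(166) = 1, μ(167) = -1, μ(170) = -1, μ(173) = -1, μ(174) = -1, μ(177) = 1, μ(178) = 1, μ(179) = -1, μ(181) = -1, μ(182) = -1, μ(183) = 1, μ(185) = 1, μ(186) = -1, μ(187) = 1, with μ = 0 on non-squarefree integers. Summing μ(k)/k for k where μ(k) ≠ 0 gives -27041902300620416603296223594221152327628829604011718275600551594065857/5397346292805549782720214077673687806275517530364350655459511599582614290 ≈ -0.0050. (PNT ⟺ this sum → 0 as n → ∞.)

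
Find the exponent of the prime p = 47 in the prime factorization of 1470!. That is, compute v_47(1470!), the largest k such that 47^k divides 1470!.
v_47(1470!) = 31

Legendre's formula: v_p(n!) = Σ_{k ≥ 1} ⌊n / p^k⌋. For p = 47, n = 1470, the terms are:
  ⌊1470/47^1⌋ = ⌊1470/47⌋ = 31
(the next term ⌊1470/47^2⌋ = 0, terminating the sum). Summing: v_47(1470!) = 31 = 31.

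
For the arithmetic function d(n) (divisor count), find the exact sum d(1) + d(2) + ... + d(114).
Σ_{n ≤ 114} d(n) = 562

Compute d(n) for each 1 ≤ n ≤ 114: d(1) = 1, d(2) = 2, d(3) = 2, d(4) = 3, d(5) = 2, d(6) = 4, d(7) = 2, d(8) = 4, d(9) = 3, d(10) = 4, d(11) = 2, d(12) = 6, d(13) = 2, d(14) = 4, d(15) = 4, d(16) = 5, d(17) = 2, d(18) = 6, d(19) = 2, d(20) = 6, d(21) = 4, d(22) = 4, d(23) = 2, d(24) = 8, d(25) = 3, d(26) = 4, d(27) = 4, d(28) = 6, d(29) = 2, d(30) = 8, d(31) = 2, d(32) = 6, d(33) = 4, d(34) = 4, d(35) = 4, d(36) = 9, d(37) = 2, d(38) = 4, d(39) = 4, d(40) = 8, d(41) = 2, d(42) = 8, d(43) = 2, d(44) = 6, d(45) = 6, d(46) = 4, d(47) = 2, d(48) = 10, d(49) = 3, d(50) = 6, d(51) = 4, d(52) = 6, d(53) = 2, d(54) = 8, d(55) = 4, d(56) = 8, d(57) = 4, d(58) = 4, d(59) = 2, d(60) = 12, d(61) = 2, d(62) = 4, d(63) = 6, d(64) = 7, d(65) = 4, d(66) = 8, d(67) = 2, d(68) = 6, d(69) = 4, d(70) = 8, d(71) = 2, d(72) = 12, d(73) = 2, d(74) = 4, d(75) = 6, d(76) = 6, d(77) = 4, d(78) = 8, d(79) = 2, d(80) = 10, d(81) = 5, d(82) = 4, d(83) = 2, d(84) = 12, d(85) = 4, d(86) = 4, d(87) = 4, d(88) = 8, d(89) = 2, d(90) = 12, d(91) = 4, d(92) = 6, d(93) = 4, d(94) = 4, d(95) = 4, d(96) = 12, d(97) = 2, d(98) = 6, d(99) = 6, d(100) = 9, d(101) = 2, d(102) = 8, d(103) = 2, d(104) = 8, d(105) = 8, d(106) = 4, d(107) = 2, d(108) = 12, d(109) = 2, d(110) = 8, d(111) = 4, d(112) = 10, d(113) = 2, d(114) = 8. Summing all 114 values: 562. (Dirichlet's divisor formula: Σ_{n ≤ x} d(n) = x ln(x) + (2γ − 1) x + O(√x). For x = 114, the asymptotic estimate is ≈ 557.53.)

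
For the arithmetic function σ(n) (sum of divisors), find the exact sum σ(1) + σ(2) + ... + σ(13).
Σ_{n ≤ 13} σ(n) = 141

Compute σ(n) for each 1 ≤ n ≤ 13: σ(1) = 1, σ(2) = 3, σ(3) = 4, σ(4) = 7, σ(5) = 6, σ(6) = 12, σ(7) = 8, σ(8) = 15, σ(9) = 13, σ(10) = 18, σ(11) = 12, σ(12) = 28, σ(13) = 14. Summing all 13 values: 141. (Average order: Σ_{n ≤ x} σ(n) ~ (π²/12) x². For x = 13, (π²/12)·13² ≈ 139.00.)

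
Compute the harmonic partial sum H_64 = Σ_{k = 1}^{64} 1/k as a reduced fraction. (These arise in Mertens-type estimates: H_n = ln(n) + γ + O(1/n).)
H_64 = 623171679694215690971693339/131362987122535807501262400

Direct summation: H_64 = 1 + 1/2 + ... + 1/64. The least common denominator is lcm(1, ..., 64) = 1182266884102822267511361600; over this denominator the numerator is 1182266884102822267511361600 + 591133442051411133755680800 + 394088961367607422503787200 + 295566721025705566877840400 + 236453376820564453502272320 + 197044480683803711251893600 + 168895269157546038215908800 + 147783360512852783438920200 + 131362987122535807501262400 + 118226688410282226751136160 + 107478807645711115228305600 + 98522240341901855625946800 + 90943606469447866731643200 + 84447634578773019107954400 + 78817792273521484500757440 + 73891680256426391719460100 + 69545110829577780441844800 + 65681493561267903750631200 + 62224572847516961447966400 + 59113344205141113375568080 + 56298423052515346071969600 + 53739403822855557614152800 + 51402908004470533370059200 + 49261120170950927812973400 + 47290675364112890700454464 + 45471803234723933365821600 + 43787662374178602500420800 + 42223817289386509553977200 + 40767823589752491983150400 + 39408896136760742250378720 + 38137641422671686048753600 + 36945840128213195859730050 + 35826269215237038409435200 + 34772555414788890220922400 + 33779053831509207643181760 + 32840746780633951875315600 + 31953159029806007230036800 + 31112286423758480723983200 + 30314535489815955577214400 + 29556672102570556687784040 + 28835777661044445549057600 + 28149211526257673035984800 + 27494578700065634128171200 + 26869701911427778807076400 + 26272597424507161500252480 + 25701454002235266685029600 + 25154614555379197181092800 + 24630560085475463906486700 + 24127895593935148316558400 + 23645337682056445350227232 + 23181703609859260147281600 + 22735901617361966682910800 + 22306922341562684292667200 + 21893831187089301250210400 + 21495761529142223045661120 + 21111908644693254776988600 + 20741524282505653815988800 + 20383911794876245991575200 + 20038421764454614703582400 + 19704448068380371125189360 + 19381424329554463401825600 + 19068820711335843024376800 + 18766141017505115357323200 + 18472920064106597929865025 = 5608545117247941218745240051, so H_64 = 5608545117247941218745240051/1182266884102822267511361600; reducing by gcd(5608545117247941218745240051, 1182266884102822267511361600) = 9 gives 623171679694215690971693339/131362987122535807501262400 ≈ 4.74389. (The PNT-adjacent estimate ln(64) + γ ≈ 4.73610 matches within O(1/n).)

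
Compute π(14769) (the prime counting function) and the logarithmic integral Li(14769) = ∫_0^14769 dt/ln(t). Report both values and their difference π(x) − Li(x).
π(14769) = 1730;  Li(14769) ≈ 1752.58;  π(x) − Li(x) ≈ -22.58.

Direct count of primes ≤ 14769 gives π(14769) = 1730. Numerical evaluation of the logarithmic integral gives Li(14769) ≈ 1752.58. The difference π(x) − Li(x) ≈ -22.58 is typically negative for small/moderate x (Li(x) overestimates), though Littlewood's theorem shows this sign changes infinitely often.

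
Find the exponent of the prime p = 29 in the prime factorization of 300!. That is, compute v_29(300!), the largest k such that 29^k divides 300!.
v_29(300!) = 10

Legendre's formula: v_p(n!) = Σ_{k ≥ 1} ⌊n / p^k⌋. For p = 29, n = 300, the terms are:
  ⌊300/29^1⌋ = ⌊300/29⌋ = 10
(the next term ⌊300/29^2⌋ = 0, terminating the sum). Summing: v_29(300!) = 10 = 10.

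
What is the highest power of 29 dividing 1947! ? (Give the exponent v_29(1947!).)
v_29(1947!) = 69

Legendre's formula: v_p(n!) = Σ_{k ≥ 1} ⌊n / p^k⌋. For p = 29, n = 1947, the terms are:
  ⌊1947/29^1⌋ = ⌊1947/29⌋ = 67
  ⌊1947/29^2⌋ = ⌊1947/841⌋ = 2
(the next term ⌊1947/29^3⌋ = 0, terminating the sum). Summing: v_29(1947!) = 67 + 2 = 69.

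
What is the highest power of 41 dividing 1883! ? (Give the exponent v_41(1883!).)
v_41(1883!) = 46

Legendre's formula: v_p(n!) = Σ_{k ≥ 1} ⌊n / p^k⌋. For p = 41, n = 1883, the terms are:
  ⌊1883/41^1⌋ = ⌊1883/41⌋ = 45
  ⌊1883/41^2⌋ = ⌊1883/1681⌋ = 1
(the next term ⌊1883/41^3⌋ = 0, terminating the sum). Summing: v_41(1883!) = 45 + 1 = 46.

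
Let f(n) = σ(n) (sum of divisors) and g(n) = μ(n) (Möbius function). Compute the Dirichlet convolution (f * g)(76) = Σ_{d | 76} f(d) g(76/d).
(σ * μ)(76) = 76

Divisors of 76: [1, 2, 4, 19, 38, 76]. For each d | 76:
  d = 1: σ(1) · μ(76/1) = 1 · 0 = 0
  d = 2: σ(2) · μ(76/2) = 3 · 1 = 3
  d = 4: σ(4) · μ(76/4) = 7 · -1 = -7
  d = 19: σ(19) · μ(76/19) = 20 · 0 = 0
  d = 38: σ(38) · μ(76/38) = 60 · -1 = -60
  d = 76: σ(76) · μ(76/76) = 140 · 1 = 140
Summing: (σ * μ)(76) = 0 + 3 + -7 + 0 + -60 + 140 = 76.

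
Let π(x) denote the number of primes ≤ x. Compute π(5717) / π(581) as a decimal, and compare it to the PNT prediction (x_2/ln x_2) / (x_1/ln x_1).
π(5717)/π(581) = 753/106 ≈ 7.1038;  PNT prediction ≈ 7.2393.

π(581) = 106 and π(5717) = 753, so π(5717)/π(581) ≈ 7.1038. The PNT-predicted ratio is (5717/ln(5717)) / (581/ln(581)) ≈ 7.2393. The two agree to within a few percent, as expected.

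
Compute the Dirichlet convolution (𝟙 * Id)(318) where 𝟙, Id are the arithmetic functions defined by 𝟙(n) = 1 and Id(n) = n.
(𝟙 * Id)(318) = 648

Divisors of 318: [1, 2, 3, 6, 53, 106, 159, 318]. For each d | 318:
  d = 1: 𝟙(1) · Id(318/1) = 1 · 318 = 318
  d = 2: 𝟙(2) · Id(318/2) = 1 · 159 = 159
  d = 3: 𝟙(3) · Id(318/3) = 1 · 106 = 106
  d = 6: 𝟙(6) · Id(318/6) = 1 · 53 = 53
  d = 53: 𝟙(53) · Id(318/53) = 1 · 6 = 6
  d = 106: 𝟙(106) · Id(318/106) = 1 · 3 = 3
  d = 159: 𝟙(159) · Id(318/159) = 1 · 2 = 2
  d = 318: 𝟙(318) · Id(318/318) = 1 · 1 = 1
Summing: (𝟙 * Id)(318) = 318 + 159 + 106 + 53 + 6 + 3 + 2 + 1 = 648.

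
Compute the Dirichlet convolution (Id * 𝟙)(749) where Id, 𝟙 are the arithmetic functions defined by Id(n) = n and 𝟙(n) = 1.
(Id * 𝟙)(749) = 864

Divisors of 749: [1, 7, 107, 749]. For each d | 749:
  d = 1: Id(1) · 𝟙(749/1) = 1 · 1 = 1
  d = 7: Id(7) · 𝟙(749/7) = 7 · 1 = 7
  d = 107: Id(107) · 𝟙(749/107) = 107 · 1 = 107
  d = 749: Id(749) · 𝟙(749/749) = 749 · 1 = 749
Summing: (Id * 𝟙)(749) = 1 + 7 + 107 + 749 = 864.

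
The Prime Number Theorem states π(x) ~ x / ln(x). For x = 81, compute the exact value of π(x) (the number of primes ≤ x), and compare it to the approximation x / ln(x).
π(81) = 22;  x/ln(x) ≈ 18.43;  relative error ≈ 16.22%.

Directly count primes up to 81: π(81) = 22. The PNT approximation gives 81/ln(81) ≈ 81/4.39445 ≈ 18.43. Relative error (π(x) − x/ln(x)) / π(x) ≈ 16.22%; the approximation is known to undercount slightly (Li(x) is a better estimate).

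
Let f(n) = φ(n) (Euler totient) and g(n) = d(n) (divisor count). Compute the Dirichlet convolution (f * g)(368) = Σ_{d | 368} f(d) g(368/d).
(φ * d)(368) = 744

Divisors of 368: [1, 2, 4, 8, 16, 23, 46, 92, 184, 368]. For each d | 368:
  d = 1: φ(1) · d(368/1) = 1 · 10 = 10
  d = 2: φ(2) · d(368/2) = 1 · 8 = 8
  d = 4: φ(4) · d(368/4) = 2 · 6 = 12
  d = 8: φ(8) · d(368/8) = 4 · 4 = 16
  d = 16: φ(16) · d(368/16) = 8 · 2 = 16
  d = 23: φ(23) · d(368/23) = 22 · 5 = 110
  d = 46: φ(46) · d(368/46) = 22 · 4 = 88
  d = 92: φ(92) · d(368/92) = 44 · 3 = 132
  d = 184: φ(184) · d(368/184) = 88 · 2 = 176
  d = 368: φ(368) · d(368/368) = 176 · 1 = 176
Summing: (φ * d)(368) = 10 + 8 + 12 + 16 + 16 + 110 + 88 + 132 + 176 + 176 = 744.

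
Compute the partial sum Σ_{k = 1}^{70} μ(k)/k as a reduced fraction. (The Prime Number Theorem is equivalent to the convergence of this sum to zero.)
Σ μ(k)/k = 336338530534578047569/224523472888007630167974

Values of μ(k) for 1 ≤ k ≤ 70: μ(1) = 1, μ(2) = -1, μ(3) = -1, μ(5) = -1, μ(6) = 1, μ(7) = -1, μ(10) = 1, μ(11) = -1, μ(13) = -1, μ(14) = 1, μ(15) = 1, μ(17) = -1, μ(19) = -1, μ(21) = 1, μ(22) = 1, μ(23) = -1, μ(26) = 1, μ(29) = -1, μ(30) = -1, μ(31) = -1, μ(33) = 1, μ(34) = 1, μ(35) = 1, μ(37) = -1, μ(38) = 1, μ(39) = 1, μ(41) = -1, μ(42) = -1, μ(43) = -1, μ(46) = 1, μ(47) = -1, μ(51) = 1, μ(53) = -1, μ(55) = 1, μ(57) = 1, μ(58) = 1, μ(59) = -1, μ(61) = -1, μ(62) = 1, μ(65) = 1, μ(66) = -1, μ(67) = -1, μ(69) = 1, μ(70) = -1, with μ = 0 on non-squarefree integers. Summing μ(k)/k for k where μ(k) ≠ 0 gives 336338530534578047569/224523472888007630167974 ≈ 0.0015. (PNT ⟺ this sum → 0 as n → ∞.)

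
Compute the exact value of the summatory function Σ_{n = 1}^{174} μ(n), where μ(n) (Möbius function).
Σ_{n ≤ 174} μ(n) = -4

Compute μ(n) for each 1 ≤ n ≤ 174: μ(1) = 1, μ(2) = -1, μ(3) = -1, μ(4) = 0, μ(5) = -1, μ(6) = 1, μ(7) = -1, μ(8) = 0, μ(9) = 0, μ(10) = 1, μ(11) = -1, μ(12) = 0, μ(13) = -1, μ(14) = 1, μ(15) = 1, μ(16) = 0, μ(17) = -1, μ(18) = 0, μ(19) = -1, μ(20) = 0, μ(21) = 1, μ(22) = 1, μ(23) = -1, μ(24) = 0, μ(25) = 0, μ(26) = 1, μ(27) = 0, μ(28) = 0, μ(29) = -1, μ(30) = -1, μ(31) = -1, μ(32) = 0, μ(33) = 1, μ(34) = 1, μ(35) = 1, μ(36) = 0, μ(37) = -1, μ(38) = 1, μ(39) = 1, μ(40) = 0, μ(41) = -1, μ(42) = -1, μ(43) = -1, μ(44) = 0, μ(45) = 0, μ(46) = 1, μ(47) = -1, μ(48) = 0, μ(49) = 0, μ(50) = 0, μ(51) = 1, μ(52) = 0, μ(53) = -1, μ(54) = 0, μ(55) = 1, μ(56) = 0, μ(57) = 1, μ(58) = 1, μ(59) = -1, μ(60) = 0, μ(61) = -1, μ(62) = 1, μ(63) = 0, μ(64) = 0, μ(65) = 1, μ(66) = -1, μ(67) = -1, μ(68) = 0, μ(69) = 1, μ(70) = -1, μ(71) = -1, μ(72) = 0, μ(73) = -1, μ(74) = 1, μ(75) = 0, μ(76) = 0, μ(77) = 1, μ(78) = -1, μ(79) = -1, μ(80) = 0, μ(81) = 0, μ(82) = 1, μ(83) = -1, μ(84) = 0, μ(85) = 1, μ(86) = 1, μ(87) = 1, μ(88) = 0, μ(89) = -1, μ(90) = 0, μ(91) = 1, μ(92) = 0, μ(93) = 1, μ(94) = 1, μ(95) = 1, μ(96) = 0, μ(97) = -1, μ(98) = 0, μ(99) = 0, μ(100) = 0, μ(101) = -1, μ(102) = -1, μ(103) = -1, μ(104) = 0, μ(105) = -1, μ(106) = 1, μ(107) = -1, μ(108) = 0, μ(109) = -1, μ(110) = -1, μ(111) = 1, μ(112) = 0, μ(113) = -1, μ(114) = -1, μ(115) = 1, μ(116) = 0, μ(117) = 0, μ(118) = 1, μ(119) = 1, μ(120) = 0, μ(121) = 0, μ(122) = 1, μ(123) = 1, μ(124) = 0, μ(125) = 0, μ(126) = 0, μ(127) = -1, μ(128) = 0, μ(129) = 1, μ(130) = -1, μ(131) = -1, μ(132) = 0, μ(133) = 1, μ(134) = 1, μ(135) = 0, μ(136) = 0, μ(137) = -1, μ(138) = -1, μ(139) = -1, μ(140) = 0, μ(141) = 1, μ(142) = 1, μ(143) = 1, μ(144) = 0, μ(145) = 1, μ(146) = 1, μ(147) = 0, μ(148) = 0, μ(149) = -1, μ(150) = 0, μ(151) = -1, μ(152) = 0, μ(153) = 0, μ(154) = -1, μ(155) = 1, μ(156) = 0, μ(157) = -1, μ(158) = 1, μ(159) = 1, μ(160) = 0, μ(161) = 1, μ(162) = 0, μ(163) = -1, μ(164) = 0, μ(165) = -1, μ(166) = 1, μ(167) = -1, μ(168) = 0, μ(169) = 0, μ(170) = -1, μ(171) = 0, μ(172) = 0, μ(173) = -1, μ(174) = -1. Summing all 174 values: -4. (Mertens function M(x) = Σ_{n ≤ x} μ(n); on average M(x) should be small (PNT ⟺ M(x) = o(x)).)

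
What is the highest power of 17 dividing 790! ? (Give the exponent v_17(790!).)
v_17(790!) = 48

Legendre's formula: v_p(n!) = Σ_{k ≥ 1} ⌊n / p^k⌋. For p = 17, n = 790, the terms are:
  ⌊790/17^1⌋ = ⌊790/17⌋ = 46
  ⌊790/17^2⌋ = ⌊790/289⌋ = 2
(the next term ⌊790/17^3⌋ = 0, terminating the sum). Summing: v_17(790!) = 46 + 2 = 48.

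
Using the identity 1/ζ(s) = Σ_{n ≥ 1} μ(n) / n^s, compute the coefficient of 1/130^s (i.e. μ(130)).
μ(130) = -1

Factor n = 130 = 2 · 5 · 13. μ(n) = 0 if any exponent ≥ 2 (not squarefree); otherwise μ(n) = (−1)^{ω(n)} where ω(n) is the number of distinct prime factors. Applying: μ(130) = -1.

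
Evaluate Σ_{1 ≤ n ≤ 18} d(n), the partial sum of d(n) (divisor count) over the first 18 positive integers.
Σ_{n ≤ 18} d(n) = 58

Compute d(n) for each 1 ≤ n ≤ 18: d(1) = 1, d(2) = 2, d(3) = 2, d(4) = 3, d(5) = 2, d(6) = 4, d(7) = 2, d(8) = 4, d(9) = 3, d(10) = 4, d(11) = 2, d(12) = 6, d(13) = 2, d(14) = 4, d(15) = 4, d(16) = 5, d(17) = 2, d(18) = 6. Summing all 18 values: 58. (Dirichlet's divisor formula: Σ_{n ≤ x} d(n) = x ln(x) + (2γ − 1) x + O(√x). For x = 18, the asymptotic estimate is ≈ 54.81.)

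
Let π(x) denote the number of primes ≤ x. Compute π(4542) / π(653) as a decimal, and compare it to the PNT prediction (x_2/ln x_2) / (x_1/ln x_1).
π(4542)/π(653) = 615/119 ≈ 5.1681;  PNT prediction ≈ 5.3536.

π(653) = 119 and π(4542) = 615, so π(4542)/π(653) ≈ 5.1681. The PNT-predicted ratio is (4542/ln(4542)) / (653/ln(653)) ≈ 5.3536. The two agree to within a few percent, as expected.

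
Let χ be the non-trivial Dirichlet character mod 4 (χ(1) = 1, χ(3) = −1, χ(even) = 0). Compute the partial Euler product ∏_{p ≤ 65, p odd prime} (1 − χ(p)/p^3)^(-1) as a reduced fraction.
∏ = 126115667482028600084463789626710364805572778792731/130156894276470431285217911893722225289762827141120

The odd primes p ≤ 65 are [3, 5, 7, 11, 13, 17, 19, 23, 29, 31, 37, 41, 43, 47, 53, 59, 61]. For each, χ(p) = 1 if p ≡ 1 mod 4, χ(p) = −1 if p ≡ 3 mod 4. Taking (1 − χ(p)/p^3)^(-1) = p^3/(p^3 − χ(p)): (1 − (-1)/3^3)^(-1) · (1 − (1)/5^3)^(-1) · (1 − (-1)/7^3)^(-1) · (1 − (-1)/11^3)^(-1) · (1 − (1)/13^3)^(-1) · (1 − (1)/17^3)^(-1) · (1 − (-1)/19^3)^(-1) · (1 − (-1)/23^3)^(-1) · (1 − (1)/29^3)^(-1) · (1 − (-1)/31^3)^(-1) · (1 − (1)/37^3)^(-1) · (1 − (1)/41^3)^(-1) · (1 − (-1)/43^3)^(-1) · (1 − (-1)/47^3)^(-1) · (1 − (1)/53^3)^(-1) · (1 − (-1)/59^3)^(-1) · (1 − (1)/61^3)^(-1) = 126115667482028600084463789626710364805572778792731/130156894276470431285217911893722225289762827141120.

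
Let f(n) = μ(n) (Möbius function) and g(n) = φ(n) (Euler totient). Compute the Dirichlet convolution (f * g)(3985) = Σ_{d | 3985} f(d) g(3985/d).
(μ * φ)(3985) = 2385

Divisors of 3985: [1, 5, 797, 3985]. For each d | 3985:
  d = 1: μ(1) · φ(3985/1) = 1 · 3184 = 3184
  d = 5: μ(5) · φ(3985/5) = -1 · 796 = -796
  d = 797: μ(797) · φ(3985/797) = -1 · 4 = -4
  d = 3985: μ(3985) · φ(3985/3985) = 1 · 1 = 1
Summing: (μ * φ)(3985) = 3184 + -796 + -4 + 1 = 2385.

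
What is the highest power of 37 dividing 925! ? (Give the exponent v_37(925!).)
v_37(925!) = 25

Legendre's formula: v_p(n!) = Σ_{k ≥ 1} ⌊n / p^k⌋. For p = 37, n = 925, the terms are:
  ⌊925/37^1⌋ = ⌊925/37⌋ = 25
(the next term ⌊925/37^2⌋ = 0, terminating the sum). Summing: v_37(925!) = 25 = 25.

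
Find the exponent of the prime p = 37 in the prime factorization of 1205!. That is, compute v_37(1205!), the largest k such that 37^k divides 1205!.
v_37(1205!) = 32

Legendre's formula: v_p(n!) = Σ_{k ≥ 1} ⌊n / p^k⌋. For p = 37, n = 1205, the terms are:
  ⌊1205/37^1⌋ = ⌊1205/37⌋ = 32
(the next term ⌊1205/37^2⌋ = 0, terminating the sum). Summing: v_37(1205!) = 32 = 32.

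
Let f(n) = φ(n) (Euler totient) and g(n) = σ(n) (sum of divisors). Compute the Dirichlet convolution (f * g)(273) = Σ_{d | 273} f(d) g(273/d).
(φ * σ)(273) = 2184

Divisors of 273: [1, 3, 7, 13, 21, 39, 91, 273]. For each d | 273:
  d = 1: φ(1) · σ(273/1) = 1 · 448 = 448
  d = 3: φ(3) · σ(273/3) = 2 · 112 = 224
  d = 7: φ(7) · σ(273/7) = 6 · 56 = 336
  d = 13: φ(13) · σ(273/13) = 12 · 32 = 384
  d = 21: φ(21) · σ(273/21) = 12 · 14 = 168
  d = 39: φ(39) · σ(273/39) = 24 · 8 = 192
  d = 91: φ(91) · σ(273/91) = 72 · 4 = 288
  d = 273: φ(273) · σ(273/273) = 144 · 1 = 144
Summing: (φ * σ)(273) = 448 + 224 + 336 + 384 + 168 + 192 + 288 + 144 = 2184.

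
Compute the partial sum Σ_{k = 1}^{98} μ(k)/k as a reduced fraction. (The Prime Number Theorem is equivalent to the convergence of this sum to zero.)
Σ μ(k)/k = 11962644395524974654034383169459538/384261327324253070792183691221959345

Values of μ(k) for 1 ≤ k ≤ 98: μ(1) = 1, μ(2) = -1, μ(3) = -1, μ(5) = -1, μ(6) = 1, μ(7) = -1, μ(10) = 1, μ(11) = -1, μ(13) = -1, μ(14) = 1, μ(15) = 1, μ(17) = -1, μ(19) = -1, μ(21) = 1, μ(22) = 1, μ(23) = -1, μ(26) = 1, μ(29) = -1, μ(30) = -1, μ(31) = -1, μ(33) = 1, μ(34) = 1, μ(35) = 1, μ(37) = -1, μ(38) = 1, μ(39) = 1, μ(41) = -1, μ(42) = -1, μ(43) = -1, μ(46) = 1, μ(47) = -1, μ(51) = 1, μ(53) = -1, μ(55) = 1, μ(57) = 1, μ(58) = 1, μ(59) = -1, μ(61) = -1, μ(62) = 1, μ(65) = 1, μ(66) = -1, μ(67) = -1, μ(69) = 1, μ(70) = -1, μ(71) = -1, μ(73) = -1, μ(74) = 1, μ(77) = 1, μ(78) = -1, μ(79) = -1, μ(82) = 1, μ(83) = -1, μ(85) = 1, μ(86) = 1, μ(87) = 1, μ(89) = -1, μ(91) = 1, μ(93) = 1, μ(94) = 1, μ(95) = 1, μ(97) = -1, with μ = 0 on non-squarefree integers. Summing μ(k)/k for k where μ(k) ≠ 0 gives 11962644395524974654034383169459538/384261327324253070792183691221959345 ≈ 0.0311. (PNT ⟺ this sum → 0 as n → ∞.)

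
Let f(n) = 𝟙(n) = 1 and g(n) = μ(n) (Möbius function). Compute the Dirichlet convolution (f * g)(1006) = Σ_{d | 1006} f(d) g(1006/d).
(𝟙 * μ)(1006) = 0

Divisors of 1006: [1, 2, 503, 1006]. For each d | 1006:
  d = 1: 𝟙(1) · μ(1006/1) = 1 · 1 = 1
  d = 2: 𝟙(2) · μ(1006/2) = 1 · -1 = -1
  d = 503: 𝟙(503) · μ(1006/503) = 1 · -1 = -1
  d = 1006: 𝟙(1006) · μ(1006/1006) = 1 · 1 = 1
Summing: (𝟙 * μ)(1006) = 1 + -1 + -1 + 1 = 0.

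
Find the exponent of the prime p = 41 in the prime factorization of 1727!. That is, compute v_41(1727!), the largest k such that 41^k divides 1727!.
v_41(1727!) = 43

Legendre's formula: v_p(n!) = Σ_{k ≥ 1} ⌊n / p^k⌋. For p = 41, n = 1727, the terms are:
  ⌊1727/41^1⌋ = ⌊1727/41⌋ = 42
  ⌊1727/41^2⌋ = ⌊1727/1681⌋ = 1
(the next term ⌊1727/41^3⌋ = 0, terminating the sum). Summing: v_41(1727!) = 42 + 1 = 43.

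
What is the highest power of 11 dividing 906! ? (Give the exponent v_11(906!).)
v_11(906!) = 89

Legendre's formula: v_p(n!) = Σ_{k ≥ 1} ⌊n / p^k⌋. For p = 11, n = 906, the terms are:
  ⌊906/11^1⌋ = ⌊906/11⌋ = 82
  ⌊906/11^2⌋ = ⌊906/121⌋ = 7
(the next term ⌊906/11^3⌋ = 0, terminating the sum). Summing: v_11(906!) = 82 + 7 = 89.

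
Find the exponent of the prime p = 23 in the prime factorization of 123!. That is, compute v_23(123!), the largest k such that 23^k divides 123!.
v_23(123!) = 5

Legendre's formula: v_p(n!) = Σ_{k ≥ 1} ⌊n / p^k⌋. For p = 23, n = 123, the terms are:
  ⌊123/23^1⌋ = ⌊123/23⌋ = 5
(the next term ⌊123/23^2⌋ = 0, terminating the sum). Summing: v_23(123!) = 5 = 5.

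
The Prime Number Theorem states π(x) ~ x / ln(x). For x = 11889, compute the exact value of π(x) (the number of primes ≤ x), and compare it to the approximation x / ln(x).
π(11889) = 1424;  x/ln(x) ≈ 1267.03;  relative error ≈ 11.02%.

Directly count primes up to 11889: π(11889) = 1424. The PNT approximation gives 11889/ln(11889) ≈ 11889/9.38337 ≈ 1267.03. Relative error (π(x) − x/ln(x)) / π(x) ≈ 11.02%; the approximation is known to undercount slightly (Li(x) is a better estimate).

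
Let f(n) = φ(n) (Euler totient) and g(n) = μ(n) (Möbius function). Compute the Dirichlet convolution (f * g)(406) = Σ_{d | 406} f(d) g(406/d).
(φ * μ)(406) = 0

Divisors of 406: [1, 2, 7, 14, 29, 58, 203, 406]. For each d | 406:
  d = 1: φ(1) · μ(406/1) = 1 · -1 = -1
  d = 2: φ(2) · μ(406/2) = 1 · 1 = 1
  d = 7: φ(7) · μ(406/7) = 6 · 1 = 6
  d = 14: φ(14) · μ(406/14) = 6 · -1 = -6
  d = 29: φ(29) · μ(406/29) = 28 · 1 = 28
  d = 58: φ(58) · μ(406/58) = 28 · -1 = -28
  d = 203: φ(203) · μ(406/203) = 168 · -1 = -168
  d = 406: φ(406) · μ(406/406) = 168 · 1 = 168
Summing: (φ * μ)(406) = -1 + 1 + 6 + -6 + 28 + -28 + -168 + 168 = 0.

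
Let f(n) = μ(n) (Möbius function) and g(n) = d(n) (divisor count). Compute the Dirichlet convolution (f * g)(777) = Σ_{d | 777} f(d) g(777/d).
(μ * d)(777) = 1

Divisors of 777: [1, 3, 7, 21, 37, 111, 259, 777]. For each d | 777:
  d = 1: μ(1) · d(777/1) = 1 · 8 = 8
  d = 3: μ(3) · d(777/3) = -1 · 4 = -4
  d = 7: μ(7) · d(777/7) = -1 · 4 = -4
  d = 21: μ(21) · d(777/21) = 1 · 2 = 2
  d = 37: μ(37) · d(777/37) = -1 · 4 = -4
  d = 111: μ(111) · d(777/111) = 1 · 2 = 2
  d = 259: μ(259) · d(777/259) = 1 · 2 = 2
  d = 777: μ(777) · d(777/777) = -1 · 1 = -1
Summing: (μ * d)(777) = 8 + -4 + -4 + 2 + -4 + 2 + 2 + -1 = 1.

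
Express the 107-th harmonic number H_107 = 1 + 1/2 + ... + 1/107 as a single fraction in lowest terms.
H_107 = 81560682312293522125469128981858530591444536467/15521442759214556458772607587176753329489754560

Direct summation: H_107 = 1 + 1/2 + ... + 1/107. The least common denominator is lcm(1, ..., 107) = 77607213796072782293863037935883766647448772800; over this denominator the numerator is 77607213796072782293863037935883766647448772800 + 38803606898036391146931518967941883323724386400 + 25869071265357594097954345978627922215816257600 + 19401803449018195573465759483970941661862193200 + 15521442759214556458772607587176753329489754560 + 12934535632678797048977172989313961107908128800 + 11086744828010397470551862562269109521064110400 + 9700901724509097786732879741985470830931096600 + 8623023755119198032651448659542640738605419200 + 7760721379607278229386303793588376664744877280 + 7055201254188434753987548903262160604313524800 + 6467267816339398524488586494656980553954064400 + 5969785676620983253374079841221828203649905600 + 5543372414005198735275931281134554760532055200 + 5173814253071518819590869195725584443163251520 + 4850450862254548893366439870992735415465548300 + 4565130223298398958462531643287280391026398400 + 4311511877559599016325724329771320369302709600 + 4084590199793304331255949365046514034076251200 + 3880360689803639114693151896794188332372438640 + 3695581609336799156850620854089703173688036800 + 3527600627094217376993774451631080302156762400 + 3374226686785773143211436431994946375976033600 + 3233633908169699262244293247328490276977032200 + 3104288551842911291754521517435350665897950912 + 2984892838310491626687039920610914101824952800 + 2874341251706399344217149553180880246201806400 + 2771686207002599367637965640567277380266027600 + 2676110820554233872202173721927026436118923200 + 2586907126535759409795434597862792221581625760 + 2503458509550734912705259288254315053143508800 + 2425225431127274446683219935496367707732774150 + 2351733751396144917995849634420720201437841600 + 2282565111649199479231265821643640195513199200 + 2217348965602079494110372512453821904212822080 + 2155755938779799508162862164885660184651354800 + 2097492264758723845780082106375236936417534400 + 2042295099896652165627974682523257017038125600 + 1989928558873661084458026613740609401216635200 + 1940180344901819557346575948397094166186219320 + 1892858873074945909606415559411799186523140800 + 1847790804668399578425310427044851586844018400 + 1804818925490064704508442742694971317382529600 + 1763800313547108688496887225815540151078381200 + 1724604751023839606530289731908528147721083840 + 1687113343392886571605718215997473187988016800 + 1651217314810059197741766764593271630796782400 + 1616816954084849631122146623664245138488516100 + 1583820689715771067221694651752729931580587200 + 1552144275921455645877260758717675332948975456 + 1521710074432799652820843881095760130342132800 + 1492446419155245813343519960305457050912476400 + 1464287052756090231959679961054410691461297600 + 1437170625853199672108574776590440123100903200 + 1411040250837686950797509780652432120862704960 + 1385843103501299683818982820283638690133013800 + 1361530066597768110418649788348838011358750400 + 1338055410277116936101086860963513218059461600 + 1315376505018182750743441320947182485549979200 + 1293453563267879704897717298931396110790812880 + 1272249406492996431046935048129242076187684800 + 1251729254775367456352629644127157526571754400 + 1231860536445599718950206951363234391229345600 + 1212612715563637223341609967748183853866387075 + 1193957135324196650674815968244365640729981120 + 1175866875698072458997924817210360100718920800 + 1158316623821981825281537879640056218618638400 + 1141282555824599739615632910821820097756599600 + 1124742228928591047737145477331648791992011200 + 1108674482801039747055186256226910952106411040 + 1093059349240461722448775182195546009118996800 + 1077877969389899754081431082442830092325677400 + 1063112517754421675258397779943613241745873600 + 1048746132379361922890041053187618468208767200 + 1034762850614303763918173839145116888632650304 + 1021147549948326082813987341261628508519062800 + 1007885893455490679141078414751737229187646400 + 994964279436830542229013306870304700608317600 + 982369794886997244226114404251693248701883200 + 970090172450909778673287974198547083093109660 + 958113750568799781405716517726960082067268800 + 946429436537472954803207779705899593261570400 + 935026672241840750528470336576912851174081600 + 923895402334199789212655213522425793422009200 + 913026044659679791692506328657456078205279680 + 902409462745032352254221371347485658691264800 + 892036940184744624067391240642342145372974400 + 881900156773554344248443612907770075539190600 + 871991166248008789818685819504311984802795200 + 862302375511919803265144865954264073860541920 + 852826525231569036196297120174546886235700800 + 843556671696443285802859107998736593994008400 + 834486169850244970901753096084771684381169600 + 825608657405029598870883382296635815398391200 + 816918039958660866251189873009302806815250240 + 808408477042424815561073311832122569244258050 + 800074369031678167977969463256533676777822400 + 791910344857885533610847325876364965790293600 + 783911250465381639331949878140240067145947200 + 776072137960727822938630379358837666474487728 + 768388255406661210830327108276076897499492800 + 760855037216399826410421940547880065171066400 + 753468095107502740717116873163920064538337600 + 746223209577622906671759980152728525456238200 + 739116321867359831370124170817940634737607360 + 732143526378045115979839980527205345730648800 + 725301063514698899942645214354053893901390400 = 407803411561467610627345644909292652957222682335, so H_107 = 407803411561467610627345644909292652957222682335/77607213796072782293863037935883766647448772800; reducing by gcd(407803411561467610627345644909292652957222682335, 77607213796072782293863037935883766647448772800) = 5 gives 81560682312293522125469128981858530591444536467/15521442759214556458772607587176753329489754560 ≈ 5.25471. (The PNT-adjacent estimate ln(107) + γ ≈ 5.25004 matches within O(1/n).)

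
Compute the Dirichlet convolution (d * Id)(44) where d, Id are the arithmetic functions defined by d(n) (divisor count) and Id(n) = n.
(d * Id)(44) = 143

Divisors of 44: [1, 2, 4, 11, 22, 44]. For each d | 44:
  d = 1: d(1) · Id(44/1) = 1 · 44 = 44
  d = 2: d(2) · Id(44/2) = 2 · 22 = 44
  d = 4: d(4) · Id(44/4) = 3 · 11 = 33
  d = 11: d(11) · Id(44/11) = 2 · 4 = 8
  d = 22: d(22) · Id(44/22) = 4 · 2 = 8
  d = 44: d(44) · Id(44/44) = 6 · 1 = 6
Summing: (d * Id)(44) = 44 + 44 + 33 + 8 + 8 + 6 = 143.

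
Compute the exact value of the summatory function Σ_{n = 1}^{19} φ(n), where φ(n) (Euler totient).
Σ_{n ≤ 19} φ(n) = 120

Compute φ(n) for each 1 ≤ n ≤ 19: φ(1) = 1, φ(2) = 1, φ(3) = 2, φ(4) = 2, φ(5) = 4, φ(6) = 2, φ(7) = 6, φ(8) = 4, φ(9) = 6, φ(10) = 4, φ(11) = 10, φ(12) = 4, φ(13) = 12, φ(14) = 6, φ(15) = 8, φ(16) = 8, φ(17) = 16, φ(18) = 6, φ(19) = 18. Summing all 19 values: 120. (Average order: Σ_{n ≤ x} φ(n) ~ (3/π²) x². For x = 19, (3/π²)·19² ≈ 109.73.)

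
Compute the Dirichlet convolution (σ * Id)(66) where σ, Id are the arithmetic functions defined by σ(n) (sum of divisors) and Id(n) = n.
(σ * Id)(66) = 805

Divisors of 66: [1, 2, 3, 6, 11, 22, 33, 66]. For each d | 66:
  d = 1: σ(1) · Id(66/1) = 1 · 66 = 66
  d = 2: σ(2) · Id(66/2) = 3 · 33 = 99
  d = 3: σ(3) · Id(66/3) = 4 · 22 = 88
  d = 6: σ(6) · Id(66/6) = 12 · 11 = 132
  d = 11: σ(11) · Id(66/11) = 12 · 6 = 72
  d = 22: σ(22) · Id(66/22) = 36 · 3 = 108
  d = 33: σ(33) · Id(66/33) = 48 · 2 = 96
  d = 66: σ(66) · Id(66/66) = 144 · 1 = 144
Summing: (σ * Id)(66) = 66 + 99 + 88 + 132 + 72 + 108 + 96 + 144 = 805.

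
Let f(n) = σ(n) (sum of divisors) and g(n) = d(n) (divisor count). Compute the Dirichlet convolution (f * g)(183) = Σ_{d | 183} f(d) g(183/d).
(σ * d)(183) = 384

Divisors of 183: [1, 3, 61, 183]. For each d | 183:
  d = 1: σ(1) · d(183/1) = 1 · 4 = 4
  d = 3: σ(3) · d(183/3) = 4 · 2 = 8
  d = 61: σ(61) · d(183/61) = 62 · 2 = 124
  d = 183: σ(183) · d(183/183) = 248 · 1 = 248
Summing: (σ * d)(183) = 4 + 8 + 124 + 248 = 384.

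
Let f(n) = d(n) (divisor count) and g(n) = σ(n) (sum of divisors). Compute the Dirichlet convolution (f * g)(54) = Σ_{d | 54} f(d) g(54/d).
(d * σ)(54) = 410

Divisors of 54: [1, 2, 3, 6, 9, 18, 27, 54]. For each d | 54:
  d = 1: d(1) · σ(54/1) = 1 · 120 = 120
  d = 2: d(2) · σ(54/2) = 2 · 40 = 80
  d = 3: d(3) · σ(54/3) = 2 · 39 = 78
  d = 6: d(6) · σ(54/6) = 4 · 13 = 52
  d = 9: d(9) · σ(54/9) = 3 · 12 = 36
  d = 18: d(18) · σ(54/18) = 6 · 4 = 24
  d = 27: d(27) · σ(54/27) = 4 · 3 = 12
  d = 54: d(54) · σ(54/54) = 8 · 1 = 8
Summing: (d * σ)(54) = 120 + 80 + 78 + 52 + 36 + 24 + 12 + 8 = 410.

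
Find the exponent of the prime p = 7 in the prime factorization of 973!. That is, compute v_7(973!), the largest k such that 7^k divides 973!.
v_7(973!) = 160

Legendre's formula: v_p(n!) = Σ_{k ≥ 1} ⌊n / p^k⌋. For p = 7, n = 973, the terms are:
  ⌊973/7^1⌋ = ⌊973/7⌋ = 139
  ⌊973/7^2⌋ = ⌊973/49⌋ = 19
  ⌊973/7^3⌋ = ⌊973/343⌋ = 2
(the next term ⌊973/7^4⌋ = 0, terminating the sum). Summing: v_7(973!) = 139 + 19 + 2 = 160.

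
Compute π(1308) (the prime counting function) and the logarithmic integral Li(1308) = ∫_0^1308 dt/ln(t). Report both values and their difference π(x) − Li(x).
π(1308) = 214;  Li(1308) ≈ 221.32;  π(x) − Li(x) ≈ -7.32.

Direct count of primes ≤ 1308 gives π(1308) = 214. Numerical evaluation of the logarithmic integral gives Li(1308) ≈ 221.32. The difference π(x) − Li(x) ≈ -7.32 is typically negative for small/moderate x (Li(x) overestimates), though Littlewood's theorem shows this sign changes infinitely often.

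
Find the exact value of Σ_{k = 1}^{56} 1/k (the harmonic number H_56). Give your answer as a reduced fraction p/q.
H_56 = 252476961434436524654789/54749786241679275146400

Direct summation: H_56 = 1 + 1/2 + ... + 1/56. The least common denominator is lcm(1, ..., 56) = 164249358725037825439200; over this denominator the numerator is 164249358725037825439200 + 82124679362518912719600 + 54749786241679275146400 + 41062339681259456359800 + 32849871745007565087840 + 27374893120839637573200 + 23464194103576832205600 + 20531169840629728179900 + 18249928747226425048800 + 16424935872503782543920 + 14931759884094347767200 + 13687446560419818786600 + 12634566055772140418400 + 11732097051788416102800 + 10949957248335855029280 + 10265584920314864089950 + 9661726983825754437600 + 9124964373613212524400 + 8644703090791464496800 + 8212467936251891271960 + 7821398034525610735200 + 7465879942047173883600 + 7141276466305992410400 + 6843723280209909393300 + 6569974349001513017568 + 6317283027886070209200 + 6083309582408808349600 + 5866048525894208051400 + 5663770990518545704800 + 5474978624167927514640 + 5298366410485091143200 + 5132792460157432044975 + 4977253294698115922400 + 4830863491912877218800 + 4692838820715366441120 + 4562482186806606262200 + 4439171857433454741600 + 4322351545395732248400 + 4211522018590713472800 + 4106233968125945635980 + 4006081920122873791200 + 3910699017262805367600 + 3819752528489251754400 + 3732939971023586941800 + 3649985749445285009760 + 3570638233152996205200 + 3494667206915698413600 + 3421861640104954696650 + 3352027729082404600800 + 3284987174500756508784 + 3220575661275251479200 + 3158641513943035104600 + 3099044504245996706400 + 3041654791204404174800 + 2986351976818869553440 + 2933024262947104025700 = 757430884303309573964367, so H_56 = 757430884303309573964367/164249358725037825439200; reducing by gcd(757430884303309573964367, 164249358725037825439200) = 3 gives 252476961434436524654789/54749786241679275146400 ≈ 4.61147. (The PNT-adjacent estimate ln(56) + γ ≈ 4.60257 matches within O(1/n).)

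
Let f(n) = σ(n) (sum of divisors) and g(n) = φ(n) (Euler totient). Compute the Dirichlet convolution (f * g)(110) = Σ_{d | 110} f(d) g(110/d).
(σ * φ)(110) = 880

Divisors of 110: [1, 2, 5, 10, 11, 22, 55, 110]. For each d | 110:
  d = 1: σ(1) · φ(110/1) = 1 · 40 = 40
  d = 2: σ(2) · φ(110/2) = 3 · 40 = 120
  d = 5: σ(5) · φ(110/5) = 6 · 10 = 60
  d = 10: σ(10) · φ(110/10) = 18 · 10 = 180
  d = 11: σ(11) · φ(110/11) = 12 · 4 = 48
  d = 22: σ(22) · φ(110/22) = 36 · 4 = 144
  d = 55: σ(55) · φ(110/55) = 72 · 1 = 72
  d = 110: σ(110) · φ(110/110) = 216 · 1 = 216
Summing: (σ * φ)(110) = 40 + 120 + 60 + 180 + 48 + 144 + 72 + 216 = 880.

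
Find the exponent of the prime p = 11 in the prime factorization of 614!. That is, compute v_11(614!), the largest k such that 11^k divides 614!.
v_11(614!) = 60

Legendre's formula: v_p(n!) = Σ_{k ≥ 1} ⌊n / p^k⌋. For p = 11, n = 614, the terms are:
  ⌊614/11^1⌋ = ⌊614/11⌋ = 55
  ⌊614/11^2⌋ = ⌊614/121⌋ = 5
(the next term ⌊614/11^3⌋ = 0, terminating the sum). Summing: v_11(614!) = 55 + 5 = 60.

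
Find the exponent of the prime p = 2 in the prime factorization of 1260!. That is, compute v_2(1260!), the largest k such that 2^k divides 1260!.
v_2(1260!) = 1254

Legendre's formula: v_p(n!) = Σ_{k ≥ 1} ⌊n / p^k⌋. For p = 2, n = 1260, the terms are:
  ⌊1260/2^1⌋ = ⌊1260/2⌋ = 630
  ⌊1260/2^2⌋ = ⌊1260/4⌋ = 315
  ⌊1260/2^3⌋ = ⌊1260/8⌋ = 157
  ⌊1260/2^4⌋ = ⌊1260/16⌋ = 78
  ⌊1260/2^5⌋ = ⌊1260/32⌋ = 39
  ⌊1260/2^6⌋ = ⌊1260/64⌋ = 19
  ⌊1260/2^7⌋ = ⌊1260/128⌋ = 9
  ⌊1260/2^8⌋ = ⌊1260/256⌋ = 4
  ⌊1260/2^9⌋ = ⌊1260/512⌋ = 2
  ⌊1260/2^10⌋ = ⌊1260/1024⌋ = 1
(the next term ⌊1260/2^11⌋ = 0, terminating the sum). Summing: v_2(1260!) = 630 + 315 + 157 + 78 + 39 + 19 + 9 + 4 + 2 + 1 = 1254.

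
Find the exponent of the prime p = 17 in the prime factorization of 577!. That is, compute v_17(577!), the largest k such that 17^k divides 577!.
v_17(577!) = 34

Legendre's formula: v_p(n!) = Σ_{k ≥ 1} ⌊n / p^k⌋. For p = 17, n = 577, the terms are:
  ⌊577/17^1⌋ = ⌊577/17⌋ = 33
  ⌊577/17^2⌋ = ⌊577/289⌋ = 1
(the next term ⌊577/17^3⌋ = 0, terminating the sum). Summing: v_17(577!) = 33 + 1 = 34.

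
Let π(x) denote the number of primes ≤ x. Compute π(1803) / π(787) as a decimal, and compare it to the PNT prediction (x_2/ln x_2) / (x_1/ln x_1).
π(1803)/π(787) = 279/138 ≈ 2.0217;  PNT prediction ≈ 2.0377.

π(787) = 138 and π(1803) = 279, so π(1803)/π(787) ≈ 2.0217. The PNT-predicted ratio is (1803/ln(1803)) / (787/ln(787)) ≈ 2.0377. The two agree to within a few percent, as expected.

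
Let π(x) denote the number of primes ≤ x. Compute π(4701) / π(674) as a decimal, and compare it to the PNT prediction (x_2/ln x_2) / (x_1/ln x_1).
π(4701)/π(674) = 634/122 ≈ 5.1967;  PNT prediction ≈ 5.3726.

π(674) = 122 and π(4701) = 634, so π(4701)/π(674) ≈ 5.1967. The PNT-predicted ratio is (4701/ln(4701)) / (674/ln(674)) ≈ 5.3726. The two agree to within a few percent, as expected.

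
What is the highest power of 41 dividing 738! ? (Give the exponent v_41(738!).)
v_41(738!) = 18

Legendre's formula: v_p(n!) = Σ_{k ≥ 1} ⌊n / p^k⌋. For p = 41, n = 738, the terms are:
  ⌊738/41^1⌋ = ⌊738/41⌋ = 18
(the next term ⌊738/41^2⌋ = 0, terminating the sum). Summing: v_41(738!) = 18 = 18.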